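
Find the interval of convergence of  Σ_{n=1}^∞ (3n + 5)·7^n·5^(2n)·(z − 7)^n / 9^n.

(1216/175, 1234/175)

The ratio of consecutive coefficients is [(3(n+1) + 5)/(3n + 5)] · 7·25/9 → 175/9.
Thus R = 1/(175/9) = 9/175.
At z = 1234/175: the terms have absolute value of order n, which does not tend to 0, so the series diverges by the divergence test.
When z = 1216/175, the terms do not tend to 0, so the series diverges.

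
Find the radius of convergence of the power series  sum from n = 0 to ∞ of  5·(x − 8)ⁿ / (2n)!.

The ratio of consecutive coefficients is 5/5 · 1/[(2n+1)·(2n+2)] → 0.
The limit is 0, so the series converges for all x; R = ∞.

R = ∞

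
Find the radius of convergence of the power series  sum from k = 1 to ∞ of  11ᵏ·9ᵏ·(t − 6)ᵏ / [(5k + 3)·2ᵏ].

Ratio test: |a_{k+1}/a_k| = [(5k + 3)/(5(k+1) + 3)] · 11·9/2 → 99/2 as k → ∞.
Convergence for |t − 6| · 99/2 < 1, i.e. |t − 6| < 2/99. So R = 2/99.

R = 2/99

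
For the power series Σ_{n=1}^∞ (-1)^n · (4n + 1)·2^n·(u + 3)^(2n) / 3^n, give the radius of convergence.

Ratio test: |a_{n+1}/a_n| = [(4(n+1) + 1)/(4n + 1)] · 2/3 → 2/3 as n → ∞.
Writing y = (u + 3)², the series in y has radius 3/2, so |u + 3| < √(3/2) and R = √6/2.

R = √6/2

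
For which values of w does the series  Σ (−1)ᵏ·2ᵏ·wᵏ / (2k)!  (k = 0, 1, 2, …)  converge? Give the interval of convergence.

(−∞, ∞)

By the ratio test, |a_{k+1}/a_k| = 2 · 1/[(2k+1)·(2k+2)] → 0.
The ratio tends to 0 regardless of w, hence R = ∞.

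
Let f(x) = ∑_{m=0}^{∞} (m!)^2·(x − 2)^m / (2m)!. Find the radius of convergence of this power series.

Ratio test: |a_{m+1}/a_m| = (m+1)²/[(2m+1)·(2m+2)] → 1/4 as m → ∞.
Hence the series converges for |x − 2| < 1/(1/4) = 4, so the radius of convergence is 4.

R = 4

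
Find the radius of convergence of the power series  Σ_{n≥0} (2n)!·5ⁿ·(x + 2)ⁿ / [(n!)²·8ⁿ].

By the ratio test, |a_{n+1}/a_n| = (2n+1)·(2n+2)/(n+1)² · 5/8 → 5/2.
Convergence for |x + 2| · 5/2 < 1, i.e. |x + 2| < 2/5. So R = 2/5.

R = 2/5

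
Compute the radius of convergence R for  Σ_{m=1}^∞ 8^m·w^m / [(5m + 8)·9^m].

Apply the ratio test: |a_{m+1}| / |a_m| = [(5m + 8)/(5(m+1) + 8)] · 8/9, which tends to 8/9 as m → ∞.
Hence the series converges for |w| < 1/(8/9) = 9/8, so the radius of convergence is 9/8.

R = 9/8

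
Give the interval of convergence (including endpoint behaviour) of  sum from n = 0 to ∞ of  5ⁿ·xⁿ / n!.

Apply the ratio test: |a_{n+1}| / |a_n| = 5 · 1/(n+1), which tends to 0 as n → ∞.
Since the limit is 0 < 1 for every x, the series converges on all of ℝ and R = ∞.

(−∞, ∞)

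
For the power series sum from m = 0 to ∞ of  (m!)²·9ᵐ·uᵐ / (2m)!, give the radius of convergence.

R = 4/9

Apply the ratio test: |a_{m+1}| / |a_m| = (m+1)²/[(2m+1)·(2m+2)] · 9, which tends to 9/4 as m → ∞.
Thus R = 1/(9/4) = 4/9.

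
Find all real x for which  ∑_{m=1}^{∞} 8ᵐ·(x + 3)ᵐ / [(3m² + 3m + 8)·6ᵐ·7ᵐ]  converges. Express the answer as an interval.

The ratio of consecutive coefficients is [(3m² + 3m + 8)/(3(m+1)² + 3(m+1) + 8)] · 8/(6·7) → 4/21.
Thus R = 1/(4/21) = 21/4.
Check x = 9/4: the series is dominated by a constant times Σ 1/m², which converges (p = 2 > 1).
Endpoint x = -33/4: the terms are on the order of 1/m², so the series converges absolutely by comparison with the p-series (p = 2 > 1).

[-33/4, 9/4]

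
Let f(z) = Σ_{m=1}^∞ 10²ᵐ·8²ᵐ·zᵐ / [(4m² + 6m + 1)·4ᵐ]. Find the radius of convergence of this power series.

Apply the ratio test: |a_{m+1}| / |a_m| = [(4m² + 6m + 1)/(4(m+1)² + 6(m+1) + 1)] · 100·64/4, which tends to 1600 as m → ∞.
Convergence for |z| · 1600 < 1, i.e. |z| < 1/1600. So R = 1/1600.

R = 1/1600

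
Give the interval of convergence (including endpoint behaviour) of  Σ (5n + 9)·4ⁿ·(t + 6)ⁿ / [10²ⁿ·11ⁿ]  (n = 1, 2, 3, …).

(-281, 269)

Ratio test: |a_{n+1}/a_n| = [(5(n+1) + 9)/(5n + 9)] · 4/(100·11) → 1/275 as n → ∞.
The series converges when 1/275 · |t + 6| < 1, giving R = 275.
Endpoint t = 269: the terms do not tend to 0, so the series diverges.
Check t = -281: the terms do not tend to 0, so the series diverges.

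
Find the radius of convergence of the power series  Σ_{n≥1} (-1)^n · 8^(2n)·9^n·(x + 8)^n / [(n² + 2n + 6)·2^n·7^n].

R = 7/288

By the ratio test, |a_{n+1}/a_n| = [(n² + 2n + 6)/((n+1)² + 2(n+1) + 6)] · 64·9/(2·7) → 288/7.
Hence the series converges for |x + 8| < 1/(288/7) = 7/288, so the radius of convergence is 7/288.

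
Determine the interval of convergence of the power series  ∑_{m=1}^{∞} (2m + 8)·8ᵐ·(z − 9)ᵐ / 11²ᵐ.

(-49/8, 193/8)

Apply the ratio test: |a_{m+1}| / |a_m| = [(2(m+1) + 8)/(2m + 8)] · 8/121, which tends to 8/121 as m → ∞.
Convergence for |z − 9| · 8/121 < 1, i.e. |z − 9| < 121/8. So R = 121/8.
Endpoint z = 193/8: the m-th term does not approach 0; divergence by the term test.
Endpoint z = -49/8: the m-th term does not approach 0; divergence by the term test.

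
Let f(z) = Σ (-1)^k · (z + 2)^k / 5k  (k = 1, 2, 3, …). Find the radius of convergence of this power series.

Ratio test: |a_{k+1}/a_k| = 5k/5(k+1) → 1 as k → ∞.
So the series converges when |z + 2| < 1 and diverges when |z + 2| > 1; R = 1.

R = 1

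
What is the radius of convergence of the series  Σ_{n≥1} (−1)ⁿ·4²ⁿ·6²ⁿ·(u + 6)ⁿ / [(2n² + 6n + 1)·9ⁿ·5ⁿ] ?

By the ratio test, |a_{n+1}/a_n| = [(2n² + 6n + 1)/(2(n+1)² + 6(n+1) + 1)] · 16·36/(9·5) → 64/5.
Thus R = 1/(64/5) = 5/64.

R = 5/64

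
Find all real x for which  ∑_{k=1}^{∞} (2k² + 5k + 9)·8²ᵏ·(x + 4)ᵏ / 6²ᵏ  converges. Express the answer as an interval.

Ratio test: |a_{k+1}/a_k| = [(2(k+1)² + 5(k+1) + 9)/(2k² + 5k + 9)] · 64/36 → 16/9 as k → ∞.
Thus R = 1/(16/9) = 9/16.
Endpoint x = -55/16: the terms do not tend to 0, so the series diverges.
Check x = -73/16: the terms do not tend to 0, so the series diverges.

(-73/16, -55/16)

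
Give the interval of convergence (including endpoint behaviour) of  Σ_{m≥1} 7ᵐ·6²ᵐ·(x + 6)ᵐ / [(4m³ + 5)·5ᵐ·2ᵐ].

The ratio of consecutive coefficients is [(4m³ + 5)/(4(m+1)³ + 5)] · 7·36/(5·2) → 126/5.
Thus R = 1/(126/5) = 5/126.
Check x = -751/126: the series is dominated by a constant times Σ 1/m³, which converges (p = 3 > 1).
Endpoint x = -761/126: the terms are on the order of 1/m³, so the series converges absolutely by comparison with the p-series (p = 3 > 1).

[-761/126, -751/126]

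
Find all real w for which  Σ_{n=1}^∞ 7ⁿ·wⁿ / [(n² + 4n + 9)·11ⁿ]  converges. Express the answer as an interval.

Apply the ratio test: |a_{n+1}| / |a_n| = [(n² + 4n + 9)/((n+1)² + 4(n+1) + 9)] · 7/11, which tends to 7/11 as n → ∞.
Thus R = 1/(7/11) = 11/7.
Check w = 11/7: absolute convergence follows by limit comparison with Σ 1/n².
Check w = -11/7: absolute convergence follows by limit comparison with Σ 1/n².

[-11/7, 11/7]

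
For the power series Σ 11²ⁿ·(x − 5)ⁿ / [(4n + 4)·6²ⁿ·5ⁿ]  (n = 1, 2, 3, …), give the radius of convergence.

R = 180/121

Apply the ratio test: |a_{n+1}| / |a_n| = [(4n + 4)/(4(n+1) + 4)] · 121/(36·5), which tends to 121/180 as n → ∞.
The series converges when 121/180 · |x − 5| < 1, giving R = 180/121.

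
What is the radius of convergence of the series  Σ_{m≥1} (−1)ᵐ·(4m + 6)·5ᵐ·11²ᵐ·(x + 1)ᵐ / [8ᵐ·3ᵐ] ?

The ratio of consecutive coefficients is [(4(m+1) + 6)/(4m + 6)] · 5·121/(8·3) → 605/24.
Thus R = 1/(605/24) = 24/605.

R = 24/605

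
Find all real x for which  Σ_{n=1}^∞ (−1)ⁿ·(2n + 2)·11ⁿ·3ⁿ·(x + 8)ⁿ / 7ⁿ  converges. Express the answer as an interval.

Apply the ratio test: |a_{n+1}| / |a_n| = [(2(n+1) + 2)/(2n + 2)] · 11·3/7, which tends to 33/7 as n → ∞.
Hence the series converges for |x + 8| < 1/(33/7) = 7/33, so the radius of convergence is 7/33.
Check x = -257/33: the n-th term does not approach 0; divergence by the term test.
Endpoint x = -271/33: the terms do not tend to 0, so the series diverges.

(-271/33, -257/33)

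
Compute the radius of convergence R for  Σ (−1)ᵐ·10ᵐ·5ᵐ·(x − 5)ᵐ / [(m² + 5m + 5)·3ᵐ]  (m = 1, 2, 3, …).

R = 3/50

Apply the ratio test: |a_{m+1}| / |a_m| = [(m² + 5m + 5)/((m+1)² + 5(m+1) + 5)] · 10·5/3, which tends to 50/3 as m → ∞.
Thus R = 1/(50/3) = 3/50.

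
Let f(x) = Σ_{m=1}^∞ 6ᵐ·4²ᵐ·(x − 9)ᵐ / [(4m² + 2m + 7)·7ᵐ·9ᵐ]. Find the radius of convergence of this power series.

The ratio of consecutive coefficients is [(4m² + 2m + 7)/(4(m+1)² + 2(m+1) + 7)] · 6·16/(7·9) → 32/21.
Hence the series converges for |x − 9| < 1/(32/21) = 21/32, so the radius of convergence is 21/32.

R = 21/32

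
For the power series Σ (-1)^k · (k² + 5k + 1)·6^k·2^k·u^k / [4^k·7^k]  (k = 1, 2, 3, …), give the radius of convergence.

The ratio of consecutive coefficients is [((k+1)² + 5(k+1) + 1)/(k² + 5k + 1)] · 6·2/(4·7) → 3/7.
Hence the series converges for |u| < 1/(3/7) = 7/3, so the radius of convergence is 7/3.

R = 7/3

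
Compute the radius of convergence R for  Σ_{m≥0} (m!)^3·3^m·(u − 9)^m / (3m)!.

Ratio test: |a_{m+1}/a_m| = (m+1)³/[(3m+1)·(3m+2)·(3m+3)] · 3 → 1/9 as m → ∞.
Hence the series converges for |u − 9| < 1/(1/9) = 9, so the radius of convergence is 9.

R = 9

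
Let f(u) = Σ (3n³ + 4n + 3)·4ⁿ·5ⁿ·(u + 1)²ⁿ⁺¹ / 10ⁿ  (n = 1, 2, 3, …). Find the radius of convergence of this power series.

R = √2/2

The ratio of consecutive coefficients is [(3(n+1)³ + 4(n+1) + 3)/(3n³ + 4n + 3)] · 4·5/10 → 2.
Writing y = (u + 1)², the series in y has radius 1/2, so |u + 1| < √(1/2) and R = √2/2.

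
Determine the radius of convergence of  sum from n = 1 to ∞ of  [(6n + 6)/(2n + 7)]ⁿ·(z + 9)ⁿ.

By the Cauchy root test, |a_n|^(1/n) = (6n + 6)/(2n + 7) → 3.
Thus R = 1/(3) = 1/3.

R = 1/3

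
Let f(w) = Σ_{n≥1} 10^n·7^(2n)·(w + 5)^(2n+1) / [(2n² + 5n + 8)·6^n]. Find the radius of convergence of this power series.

R = √15/35

Apply the ratio test: |a_{n+1}| / |a_n| = [(2n² + 5n + 8)/(2(n+1)² + 5(n+1) + 8)] · 10·49/6, which tends to 245/3 as n → ∞.
Writing y = (w + 5)², the series in y has radius 3/245, so |w + 5| < √(3/245) and R = √15/35.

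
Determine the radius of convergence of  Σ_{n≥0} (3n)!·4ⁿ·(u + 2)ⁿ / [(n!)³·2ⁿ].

The ratio of consecutive coefficients is (3n+1)·(3n+2)·(3n+3)/(n+1)³ · 4/2 → 54.
Thus R = 1/(54) = 1/54.

R = 1/54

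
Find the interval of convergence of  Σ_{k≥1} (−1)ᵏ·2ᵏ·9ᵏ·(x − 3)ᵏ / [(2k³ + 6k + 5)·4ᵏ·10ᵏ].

[7/9, 47/9]

The ratio of consecutive coefficients is [(2k³ + 6k + 5)/(2(k+1)³ + 6(k+1) + 5)] · 2·9/(4·10) → 9/20.
Convergence for |x − 3| · 9/20 < 1, i.e. |x − 3| < 20/9. So R = 20/9.
At x = 47/9: the terms are on the order of 1/k³, so the series converges absolutely by comparison with the p-series (p = 3 > 1).
At x = 7/9: the series is dominated by a constant times Σ 1/k³, which converges (p = 3 > 1).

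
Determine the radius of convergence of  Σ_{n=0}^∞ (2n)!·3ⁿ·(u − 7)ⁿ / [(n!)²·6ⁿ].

Ratio test: |a_{n+1}/a_n| = (2n+1)·(2n+2)/(n+1)² · 3/6 → 2 as n → ∞.
Thus R = 1/(2) = 1/2.

R = 1/2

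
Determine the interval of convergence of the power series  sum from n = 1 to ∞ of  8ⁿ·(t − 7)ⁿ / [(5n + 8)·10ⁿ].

[23/4, 33/4)

The ratio of consecutive coefficients is [(5n + 8)/(5(n+1) + 8)] · 8/10 → 4/5.
The series converges when 4/5 · |t − 7| < 1, giving R = 5/4.
Endpoint t = 33/4: comparison with the harmonic series Σ 1/n shows the series diverges.
Endpoint t = 23/4: convergence follows from the alternating series test (terms decrease monotonically to 0).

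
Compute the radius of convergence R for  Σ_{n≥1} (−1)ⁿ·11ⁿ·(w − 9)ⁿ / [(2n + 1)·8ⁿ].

R = 8/11

Ratio test: |a_{n+1}/a_n| = [(2n + 1)/(2(n+1) + 1)] · 11/8 → 11/8 as n → ∞.
The series converges when 11/8 · |w − 9| < 1, giving R = 8/11.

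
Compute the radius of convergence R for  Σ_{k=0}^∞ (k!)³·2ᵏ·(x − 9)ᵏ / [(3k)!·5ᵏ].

The ratio of consecutive coefficients is (k+1)³/[(3k+1)·(3k+2)·(3k+3)] · 2/5 → 2/135.
Thus R = 1/(2/135) = 135/2.

R = 135/2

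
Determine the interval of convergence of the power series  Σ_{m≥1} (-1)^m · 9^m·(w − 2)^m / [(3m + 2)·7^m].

By the ratio test, |a_{m+1}/a_m| = [(3m + 2)/(3(m+1) + 2)] · 9/7 → 9/7.
Thus R = 1/(9/7) = 7/9.
Check w = 25/9: convergence follows from the alternating series test (terms decrease monotonically to 0).
Endpoint w = 11/9: the terms are asymptotic to a nonzero constant times 1/m, so the series diverges by limit comparison with Σ 1/m.

(11/9, 25/9]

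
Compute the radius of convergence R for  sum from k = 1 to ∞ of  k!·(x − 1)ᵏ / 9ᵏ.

R = 0

The ratio of consecutive coefficients is (k+1) · 1/9 → ∞.
The terms grow without bound for any (x − 1) ≠ 0, so R = 0 (convergence only at x = 1).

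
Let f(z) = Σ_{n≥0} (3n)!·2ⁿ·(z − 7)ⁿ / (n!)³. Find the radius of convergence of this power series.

R = 1/54

Apply the ratio test: |a_{n+1}| / |a_n| = (3n+1)·(3n+2)·(3n+3)/(n+1)³ · 2, which tends to 54 as n → ∞.
Convergence for |z − 7| · 54 < 1, i.e. |z − 7| < 1/54. So R = 1/54.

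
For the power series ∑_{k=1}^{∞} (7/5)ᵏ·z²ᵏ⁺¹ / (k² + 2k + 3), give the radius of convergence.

By the ratio test, |a_{k+1}/a_k| = [(k² + 2k + 3)/((k+1)² + 2(k+1) + 3)] · 7/5 → 7/5.
Successive powers of z differ by 2, so the series converges when |z|² · 7/5 < 1, i.e. |z| < √(5/7). So R = √35/7.

R = √35/7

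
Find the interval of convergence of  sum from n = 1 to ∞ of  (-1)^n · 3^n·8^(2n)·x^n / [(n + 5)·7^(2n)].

The ratio of consecutive coefficients is [(n + 5)/((n+1) + 5)] · 3·64/49 → 192/49.
Hence the series converges for |x| < 1/(192/49) = 49/192, so the radius of convergence is 49/192.
When x = 49/192, convergence follows from the alternating series test (terms decrease monotonically to 0).
Endpoint x = -49/192: the terms are asymptotic to a nonzero constant times 1/n, so the series diverges by limit comparison with Σ 1/n.

(-49/192, 49/192]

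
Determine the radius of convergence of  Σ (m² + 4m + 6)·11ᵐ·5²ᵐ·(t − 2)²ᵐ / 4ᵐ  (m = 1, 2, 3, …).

R = 2√11/55

Apply the ratio test: |a_{m+1}| / |a_m| = [((m+1)² + 4(m+1) + 6)/(m² + 4m + 6)] · 11·25/4, which tends to 275/4 as m → ∞.
Successive powers of (t − 2) differ by 2, so the series converges when |t − 2|² · 275/4 < 1, i.e. |t − 2| < √(4/275). So R = 2√11/55.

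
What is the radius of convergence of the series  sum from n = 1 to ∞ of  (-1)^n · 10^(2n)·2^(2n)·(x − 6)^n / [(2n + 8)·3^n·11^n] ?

R = 33/400

The ratio of consecutive coefficients is [(2n + 8)/(2(n+1) + 8)] · 100·4/(3·11) → 400/33.
Hence the series converges for |x − 6| < 1/(400/33) = 33/400, so the radius of convergence is 33/400.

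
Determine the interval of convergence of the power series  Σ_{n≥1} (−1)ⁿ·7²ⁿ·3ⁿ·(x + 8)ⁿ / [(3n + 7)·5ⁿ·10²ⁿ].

The ratio of consecutive coefficients is [(3n + 7)/(3(n+1) + 7)] · 49·3/(5·100) → 147/500.
Hence the series converges for |x + 8| < 1/(147/500) = 500/147, so the radius of convergence is 500/147.
At x = -676/147: an alternating series whose terms decrease to 0 in absolute value, so it converges by the Leibniz criterion.
When x = -1676/147, the terms behave like c/n; limit comparison with the harmonic series gives divergence.

(-1676/147, -676/147]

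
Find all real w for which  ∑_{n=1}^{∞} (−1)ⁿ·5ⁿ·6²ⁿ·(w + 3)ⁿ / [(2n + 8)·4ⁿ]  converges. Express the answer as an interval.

(-136/45, -134/45]

Ratio test: |a_{n+1}/a_n| = [(2n + 8)/(2(n+1) + 8)] · 5·36/4 → 45 as n → ∞.
The series converges when 45 · |w + 3| < 1, giving R = 1/45.
Check w = -134/45: convergence follows from the alternating series test (terms decrease monotonically to 0).
Check w = -136/45: the terms are asymptotic to a nonzero constant times 1/n, so the series diverges by limit comparison with Σ 1/n.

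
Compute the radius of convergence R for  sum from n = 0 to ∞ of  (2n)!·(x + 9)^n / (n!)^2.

The ratio of consecutive coefficients is (2n+1)·(2n+2)/(n+1)² → 4.
Thus R = 1/(4) = 1/4.

R = 1/4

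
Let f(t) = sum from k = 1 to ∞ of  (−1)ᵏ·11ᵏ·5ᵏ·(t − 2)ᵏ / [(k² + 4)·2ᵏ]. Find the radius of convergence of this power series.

R = 2/55

The ratio of consecutive coefficients is [(k² + 4)/((k+1)² + 4)] · 11·5/2 → 55/2.
The series converges when 55/2 · |t − 2| < 1, giving R = 2/55.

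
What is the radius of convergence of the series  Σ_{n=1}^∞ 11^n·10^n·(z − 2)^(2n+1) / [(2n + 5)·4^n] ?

R = √110/55

By the ratio test, |a_{n+1}/a_n| = [(2n + 5)/(2(n+1) + 5)] · 11·10/4 → 55/2.
Successive powers of (z − 2) differ by 2, so the series converges when |z − 2|² · 55/2 < 1, i.e. |z − 2| < √(2/55). So R = √110/55.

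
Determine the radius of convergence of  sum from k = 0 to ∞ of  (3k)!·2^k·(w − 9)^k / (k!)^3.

By the ratio test, |a_{k+1}/a_k| = (3k+1)·(3k+2)·(3k+3)/(k+1)³ · 2 → 54.
Hence the series converges for |w − 9| < 1/(54) = 1/54, so the radius of convergence is 1/54.

R = 1/54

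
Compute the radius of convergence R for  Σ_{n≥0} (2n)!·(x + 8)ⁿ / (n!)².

R = 1/4

Ratio test: |a_{n+1}/a_n| = (2n+1)·(2n+2)/(n+1)² → 4 as n → ∞.
Convergence for |x + 8| · 4 < 1, i.e. |x + 8| < 1/4. So R = 1/4.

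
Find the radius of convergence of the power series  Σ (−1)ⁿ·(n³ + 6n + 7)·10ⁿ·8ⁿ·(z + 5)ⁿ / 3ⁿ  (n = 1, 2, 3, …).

R = 3/80

By the ratio test, |a_{n+1}/a_n| = [((n+1)³ + 6(n+1) + 7)/(n³ + 6n + 7)] · 10·8/3 → 80/3.
Hence the series converges for |z + 5| < 1/(80/3) = 3/80, so the radius of convergence is 3/80.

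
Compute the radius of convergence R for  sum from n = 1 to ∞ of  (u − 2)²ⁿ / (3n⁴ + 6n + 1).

By the ratio test, |a_{n+1}/a_n| = (3n⁴ + 6n + 1)/(3(n+1)⁴ + 6(n+1) + 1) → 1.
Writing y = (u − 2)², the series in y has radius 1, so |u − 2| < √(1) = 1 and R = 1.

R = 1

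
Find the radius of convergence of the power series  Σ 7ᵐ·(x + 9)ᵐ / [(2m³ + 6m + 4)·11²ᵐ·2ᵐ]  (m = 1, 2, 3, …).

R = 242/7

The ratio of consecutive coefficients is [(2m³ + 6m + 4)/(2(m+1)³ + 6(m+1) + 4)] · 7/(121·2) → 7/242.
Hence the series converges for |x + 9| < 1/(7/242) = 242/7, so the radius of convergence is 242/7.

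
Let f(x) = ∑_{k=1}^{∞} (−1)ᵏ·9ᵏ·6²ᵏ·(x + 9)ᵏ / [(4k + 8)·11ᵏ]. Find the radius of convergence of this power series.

The ratio of consecutive coefficients is [(4k + 8)/(4(k+1) + 8)] · 9·36/11 → 324/11.
Convergence for |x + 9| · 324/11 < 1, i.e. |x + 9| < 11/324. So R = 11/324.

R = 11/324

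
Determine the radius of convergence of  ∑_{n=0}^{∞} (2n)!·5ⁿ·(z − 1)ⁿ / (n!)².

R = 1/20

Ratio test: |a_{n+1}/a_n| = (2n+1)·(2n+2)/(n+1)² · 5 → 20 as n → ∞.
Thus R = 1/(20) = 1/20.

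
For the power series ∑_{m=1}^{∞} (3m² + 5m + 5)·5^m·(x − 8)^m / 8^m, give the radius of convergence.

R = 8/5

Ratio test: |a_{m+1}/a_m| = [(3(m+1)² + 5(m+1) + 5)/(3m² + 5m + 5)] · 5/8 → 5/8 as m → ∞.
Convergence for |x − 8| · 5/8 < 1, i.e. |x − 8| < 8/5. So R = 8/5.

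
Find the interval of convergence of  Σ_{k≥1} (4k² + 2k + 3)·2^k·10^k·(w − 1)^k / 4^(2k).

The ratio of consecutive coefficients is [(4(k+1)² + 2(k+1) + 3)/(4k² + 2k + 3)] · 2·10/16 → 5/4.
The series converges when 5/4 · |w − 1| < 1, giving R = 4/5.
Endpoint w = 9/5: the terms do not tend to 0, so the series diverges.
At w = 1/5: the k-th term does not approach 0; divergence by the term test.

(1/5, 9/5)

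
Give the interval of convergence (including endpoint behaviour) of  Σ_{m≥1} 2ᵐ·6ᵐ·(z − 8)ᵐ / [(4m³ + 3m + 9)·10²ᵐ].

[-1/3, 49/3]

By the ratio test, |a_{m+1}/a_m| = [(4m³ + 3m + 9)/(4(m+1)³ + 3(m+1) + 9)] · 2·6/100 → 3/25.
Thus R = 1/(3/25) = 25/3.
When z = 49/3, the series is dominated by a constant times Σ 1/m³, which converges (p = 3 > 1).
When z = -1/3, the terms are on the order of 1/m³, so the series converges absolutely by comparison with the p-series (p = 3 > 1).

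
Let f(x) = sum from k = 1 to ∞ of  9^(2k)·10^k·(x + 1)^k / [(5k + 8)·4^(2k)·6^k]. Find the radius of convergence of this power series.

R = 16/135

The ratio of consecutive coefficients is [(5k + 8)/(5(k+1) + 8)] · 81·10/(16·6) → 135/16.
Hence the series converges for |x + 1| < 1/(135/16) = 16/135, so the radius of convergence is 16/135.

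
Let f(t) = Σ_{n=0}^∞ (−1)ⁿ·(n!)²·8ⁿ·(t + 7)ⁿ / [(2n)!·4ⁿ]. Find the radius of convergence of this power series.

R = 2

By the ratio test, |a_{n+1}/a_n| = (n+1)²/[(2n+1)·(2n+2)] · 8/4 → 1/2.
Thus R = 1/(1/2) = 2.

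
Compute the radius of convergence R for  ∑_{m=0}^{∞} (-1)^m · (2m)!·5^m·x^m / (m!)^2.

R = 1/20

The ratio of consecutive coefficients is (2m+1)·(2m+2)/(m+1)² · 5 → 20.
Hence the series converges for |x| < 1/(20) = 1/20, so the radius of convergence is 1/20.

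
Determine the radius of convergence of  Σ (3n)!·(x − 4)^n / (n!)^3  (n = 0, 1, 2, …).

By the ratio test, |a_{n+1}/a_n| = (3n+1)·(3n+2)·(3n+3)/(n+1)³ → 27.
Hence the series converges for |x − 4| < 1/(27) = 1/27, so the radius of convergence is 1/27.

R = 1/27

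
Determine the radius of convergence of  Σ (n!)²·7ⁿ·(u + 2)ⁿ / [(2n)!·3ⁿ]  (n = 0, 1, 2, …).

R = 12/7

The ratio of consecutive coefficients is (n+1)²/[(2n+1)·(2n+2)] · 7/3 → 7/12.
The series converges when 7/12 · |u + 2| < 1, giving R = 12/7.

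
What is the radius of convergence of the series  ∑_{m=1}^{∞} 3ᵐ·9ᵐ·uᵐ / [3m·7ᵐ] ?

R = 7/27

The ratio of consecutive coefficients is [3m/3(m+1)] · 3·9/7 → 27/7.
The series converges when 27/7 · |u| < 1, giving R = 7/27.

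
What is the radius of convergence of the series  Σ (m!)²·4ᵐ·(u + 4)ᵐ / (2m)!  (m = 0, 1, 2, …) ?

R = 1

The ratio of consecutive coefficients is (m+1)²/[(2m+1)·(2m+2)] · 4 → 1.
Convergence for |u + 4| < 1, so R = 1.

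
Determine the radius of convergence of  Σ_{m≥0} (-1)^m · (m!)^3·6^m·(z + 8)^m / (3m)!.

By the ratio test, |a_{m+1}/a_m| = (m+1)³/[(3m+1)·(3m+2)·(3m+3)] · 6 → 2/9.
Thus R = 1/(2/9) = 9/2.

R = 9/2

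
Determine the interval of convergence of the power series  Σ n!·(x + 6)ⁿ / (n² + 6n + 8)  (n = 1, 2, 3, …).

Apply the ratio test: |a_{n+1}| / |a_n| = (n+1) · (n² + 6n + 8)/((n+1)² + 6(n+1) + 8), which tends to ∞ as n → ∞.
The ratio grows without bound, so the series diverges whenever (x + 6) ≠ 0; it converges only at x = -6. R = 0.

{-6}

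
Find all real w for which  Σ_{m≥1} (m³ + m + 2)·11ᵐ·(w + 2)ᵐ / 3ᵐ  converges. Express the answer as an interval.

Apply the ratio test: |a_{m+1}| / |a_m| = [((m+1)³ + (m+1) + 2)/(m³ + m + 2)] · 11/3, which tends to 11/3 as m → ∞.
The series converges when 11/3 · |w + 2| < 1, giving R = 3/11.
Endpoint w = -19/11: the m-th term does not approach 0; divergence by the term test.
Endpoint w = -25/11: the terms have absolute value of order m³, which does not tend to 0, so the series diverges by the divergence test.

(-25/11, -19/11)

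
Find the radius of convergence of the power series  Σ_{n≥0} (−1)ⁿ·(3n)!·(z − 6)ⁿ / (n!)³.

The ratio of consecutive coefficients is (3n+1)·(3n+2)·(3n+3)/(n+1)³ → 27.
Thus R = 1/(27) = 1/27.

R = 1/27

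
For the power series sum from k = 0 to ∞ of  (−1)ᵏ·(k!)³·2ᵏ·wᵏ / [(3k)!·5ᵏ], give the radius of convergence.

The ratio of consecutive coefficients is (k+1)³/[(3k+1)·(3k+2)·(3k+3)] · 2/5 → 2/135.
Thus R = 1/(2/135) = 135/2.

R = 135/2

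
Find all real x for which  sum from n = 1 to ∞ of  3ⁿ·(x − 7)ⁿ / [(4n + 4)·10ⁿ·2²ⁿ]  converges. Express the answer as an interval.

[-19/3, 61/3)

The ratio of consecutive coefficients is [(4n + 4)/(4(n+1) + 4)] · 3/(10·4) → 3/40.
Thus R = 1/(3/40) = 40/3.
Check x = 61/3: comparison with the harmonic series Σ 1/n shows the series diverges.
At x = -19/3: an alternating series whose terms decrease to 0 in absolute value, so it converges by the Leibniz criterion.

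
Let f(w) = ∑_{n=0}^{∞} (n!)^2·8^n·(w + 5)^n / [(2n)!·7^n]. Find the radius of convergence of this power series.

The ratio of consecutive coefficients is (n+1)²/[(2n+1)·(2n+2)] · 8/7 → 2/7.
Thus R = 1/(2/7) = 7/2.

R = 7/2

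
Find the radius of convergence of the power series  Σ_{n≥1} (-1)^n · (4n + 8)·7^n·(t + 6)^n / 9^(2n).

R = 81/7

Apply the ratio test: |a_{n+1}| / |a_n| = [(4(n+1) + 8)/(4n + 8)] · 7/81, which tends to 7/81 as n → ∞.
Hence the series converges for |t + 6| < 1/(7/81) = 81/7, so the radius of convergence is 81/7.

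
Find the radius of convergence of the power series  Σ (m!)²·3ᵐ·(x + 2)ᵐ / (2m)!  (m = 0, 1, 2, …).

R = 4/3

Ratio test: |a_{m+1}/a_m| = (m+1)²/[(2m+1)·(2m+2)] · 3 → 3/4 as m → ∞.
Hence the series converges for |x + 2| < 1/(3/4) = 4/3, so the radius of convergence is 4/3.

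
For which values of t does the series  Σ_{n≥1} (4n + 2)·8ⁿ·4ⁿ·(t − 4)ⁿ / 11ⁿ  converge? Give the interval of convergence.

The ratio of consecutive coefficients is [(4(n+1) + 2)/(4n + 2)] · 8·4/11 → 32/11.
Convergence for |t − 4| · 32/11 < 1, i.e. |t − 4| < 11/32. So R = 11/32.
At t = 139/32: the terms do not tend to 0, so the series diverges.
Check t = 117/32: the terms do not tend to 0, so the series diverges.

(117/32, 139/32)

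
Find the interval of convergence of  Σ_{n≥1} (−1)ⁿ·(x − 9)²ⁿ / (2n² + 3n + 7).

[8, 10]

By the ratio test, |a_{n+1}/a_n| = (2n² + 3n + 7)/(2(n+1)² + 3(n+1) + 7) → 1.
Writing y = (x − 9)², the series in y has radius 1, so |x − 9| < √(1) = 1 and R = 1.
At x = 10: the series is dominated by a constant times Σ 1/n², which converges (p = 2 > 1).
When x = 8, the terms are on the order of 1/n², so the series converges absolutely by comparison with the p-series (p = 2 > 1).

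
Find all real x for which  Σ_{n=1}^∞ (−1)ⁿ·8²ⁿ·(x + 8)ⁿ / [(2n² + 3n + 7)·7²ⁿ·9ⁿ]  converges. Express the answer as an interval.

[-953/64, -71/64]

The ratio of consecutive coefficients is [(2n² + 3n + 7)/(2(n+1)² + 3(n+1) + 7)] · 64/(49·9) → 64/441.
Hence the series converges for |x + 8| < 1/(64/441) = 441/64, so the radius of convergence is 441/64.
Endpoint x = -71/64: the series is dominated by a constant times Σ 1/n², which converges (p = 2 > 1).
When x = -953/64, the terms are on the order of 1/n², so the series converges absolutely by comparison with the p-series (p = 2 > 1).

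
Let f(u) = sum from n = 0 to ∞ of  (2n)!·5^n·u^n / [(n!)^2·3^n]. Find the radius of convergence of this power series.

By the ratio test, |a_{n+1}/a_n| = (2n+1)·(2n+2)/(n+1)² · 5/3 → 20/3.
Thus R = 1/(20/3) = 3/20.

R = 3/20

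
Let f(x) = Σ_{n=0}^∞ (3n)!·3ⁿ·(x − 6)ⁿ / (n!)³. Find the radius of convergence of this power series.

R = 1/81

Ratio test: |a_{n+1}/a_n| = (3n+1)·(3n+2)·(3n+3)/(n+1)³ · 3 → 81 as n → ∞.
Hence the series converges for |x − 6| < 1/(81) = 1/81, so the radius of convergence is 1/81.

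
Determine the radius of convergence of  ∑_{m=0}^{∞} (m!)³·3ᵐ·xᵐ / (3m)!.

R = 9

Apply the ratio test: |a_{m+1}| / |a_m| = (m+1)³/[(3m+1)·(3m+2)·(3m+3)] · 3, which tends to 1/9 as m → ∞.
The series converges when 1/9 · |x| < 1, giving R = 9.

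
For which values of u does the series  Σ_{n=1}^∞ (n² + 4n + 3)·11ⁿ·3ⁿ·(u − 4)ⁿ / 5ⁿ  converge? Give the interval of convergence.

Apply the ratio test: |a_{n+1}| / |a_n| = [((n+1)² + 4(n+1) + 3)/(n² + 4n + 3)] · 11·3/5, which tends to 33/5 as n → ∞.
Thus R = 1/(33/5) = 5/33.
Endpoint u = 137/33: the terms have absolute value of order n², which does not tend to 0, so the series diverges by the divergence test.
When u = 127/33, the terms do not tend to 0, so the series diverges.

(127/33, 137/33)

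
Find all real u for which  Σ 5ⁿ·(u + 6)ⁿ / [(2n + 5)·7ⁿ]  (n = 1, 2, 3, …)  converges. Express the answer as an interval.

[-37/5, -23/5)

By the ratio test, |a_{n+1}/a_n| = [(2n + 5)/(2(n+1) + 5)] · 5/7 → 5/7.
Hence the series converges for |u + 6| < 1/(5/7) = 7/5, so the radius of convergence is 7/5.
Check u = -23/5: the terms behave like c/n; limit comparison with the harmonic series gives divergence.
Check u = -37/5: convergence follows from the alternating series test (terms decrease monotonically to 0).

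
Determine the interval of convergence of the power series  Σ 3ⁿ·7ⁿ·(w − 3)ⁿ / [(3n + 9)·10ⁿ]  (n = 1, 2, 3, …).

[53/21, 73/21)

The ratio of consecutive coefficients is [(3n + 9)/(3(n+1) + 9)] · 3·7/10 → 21/10.
Thus R = 1/(21/10) = 10/21.
Endpoint w = 73/21: the terms are asymptotic to a nonzero constant times 1/n, so the series diverges by limit comparison with Σ 1/n.
Endpoint w = 53/21: convergence follows from the alternating series test (terms decrease monotonically to 0).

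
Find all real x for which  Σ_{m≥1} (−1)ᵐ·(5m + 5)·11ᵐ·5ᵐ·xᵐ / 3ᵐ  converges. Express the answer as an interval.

(-3/55, 3/55)

Apply the ratio test: |a_{m+1}| / |a_m| = [(5(m+1) + 5)/(5m + 5)] · 11·5/3, which tends to 55/3 as m → ∞.
Convergence for |x| · 55/3 < 1, i.e. |x| < 3/55. So R = 3/55.
Check x = 3/55: the m-th term does not approach 0; divergence by the term test.
When x = -3/55, the m-th term does not approach 0; divergence by the term test.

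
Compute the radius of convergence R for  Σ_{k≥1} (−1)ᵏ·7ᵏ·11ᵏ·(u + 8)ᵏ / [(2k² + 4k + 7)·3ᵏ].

The ratio of consecutive coefficients is [(2k² + 4k + 7)/(2(k+1)² + 4(k+1) + 7)] · 7·11/3 → 77/3.
Hence the series converges for |u + 8| < 1/(77/3) = 3/77, so the radius of convergence is 3/77.

R = 3/77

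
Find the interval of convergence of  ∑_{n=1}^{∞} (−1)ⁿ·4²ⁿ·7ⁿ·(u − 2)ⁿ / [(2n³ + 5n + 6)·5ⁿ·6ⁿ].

Ratio test: |a_{n+1}/a_n| = [(2n³ + 5n + 6)/(2(n+1)³ + 5(n+1) + 6)] · 16·7/(5·6) → 56/15 as n → ∞.
Hence the series converges for |u − 2| < 1/(56/15) = 15/56, so the radius of convergence is 15/56.
At u = 127/56: the terms are on the order of 1/n³, so the series converges absolutely by comparison with the p-series (p = 3 > 1).
When u = 97/56, the series is dominated by a constant times Σ 1/n³, which converges (p = 3 > 1).

[97/56, 127/56]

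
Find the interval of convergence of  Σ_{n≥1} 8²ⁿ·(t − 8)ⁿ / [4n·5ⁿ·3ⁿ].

[497/64, 527/64)

Ratio test: |a_{n+1}/a_n| = [4n/4(n+1)] · 64/(5·3) → 64/15 as n → ∞.
Convergence for |t − 8| · 64/15 < 1, i.e. |t − 8| < 15/64. So R = 15/64.
When t = 527/64, comparison with the harmonic series Σ 1/n shows the series diverges.
At t = 497/64: the terms alternate in sign and decrease monotonically to 0 in absolute value (size ~ c/n), so the alternating series test gives convergence.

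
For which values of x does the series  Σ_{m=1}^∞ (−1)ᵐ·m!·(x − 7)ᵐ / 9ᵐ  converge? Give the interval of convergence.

Apply the ratio test: |a_{m+1}| / |a_m| = (m+1) · 1/9, which tends to ∞ as m → ∞.
The terms grow without bound for any (x − 7) ≠ 0, so R = 0 (convergence only at x = 7).

{7}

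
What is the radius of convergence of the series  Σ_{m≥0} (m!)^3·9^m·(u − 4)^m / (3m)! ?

R = 3

By the ratio test, |a_{m+1}/a_m| = (m+1)³/[(3m+1)·(3m+2)·(3m+3)] · 9 → 1/3.
Convergence for |u − 4| · 1/3 < 1, i.e. |u − 4| < 3. So R = 3.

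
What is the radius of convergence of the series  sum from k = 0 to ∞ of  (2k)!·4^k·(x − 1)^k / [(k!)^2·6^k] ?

The ratio of consecutive coefficients is (2k+1)·(2k+2)/(k+1)² · 4/6 → 8/3.
Thus R = 1/(8/3) = 3/8.

R = 3/8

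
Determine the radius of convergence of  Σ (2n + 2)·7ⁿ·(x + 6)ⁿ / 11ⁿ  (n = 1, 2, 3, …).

Apply the ratio test: |a_{n+1}| / |a_n| = [(2(n+1) + 2)/(2n + 2)] · 7/11, which tends to 7/11 as n → ∞.
Convergence for |x + 6| · 7/11 < 1, i.e. |x + 6| < 11/7. So R = 11/7.

R = 11/7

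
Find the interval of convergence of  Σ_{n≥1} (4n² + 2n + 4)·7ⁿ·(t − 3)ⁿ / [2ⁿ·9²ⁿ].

(-141/7, 183/7)

The ratio of consecutive coefficients is [(4(n+1)² + 2(n+1) + 4)/(4n² + 2n + 4)] · 7/(2·81) → 7/162.
Thus R = 1/(7/162) = 162/7.
At t = 183/7: the n-th term does not approach 0; divergence by the term test.
Check t = -141/7: the terms do not tend to 0, so the series diverges.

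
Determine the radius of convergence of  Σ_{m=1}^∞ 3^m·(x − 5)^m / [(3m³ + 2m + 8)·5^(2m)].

R = 25/3

Ratio test: |a_{m+1}/a_m| = [(3m³ + 2m + 8)/(3(m+1)³ + 2(m+1) + 8)] · 3/25 → 3/25 as m → ∞.
The series converges when 3/25 · |x − 5| < 1, giving R = 25/3.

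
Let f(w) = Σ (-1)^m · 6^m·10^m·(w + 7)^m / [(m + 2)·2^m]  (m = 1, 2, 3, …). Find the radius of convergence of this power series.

Apply the ratio test: |a_{m+1}| / |a_m| = [(m + 2)/((m+1) + 2)] · 6·10/2, which tends to 30 as m → ∞.
Thus R = 1/(30) = 1/30.

R = 1/30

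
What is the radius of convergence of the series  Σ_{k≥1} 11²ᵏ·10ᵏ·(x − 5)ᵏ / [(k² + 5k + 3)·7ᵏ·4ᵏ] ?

By the ratio test, |a_{k+1}/a_k| = [(k² + 5k + 3)/((k+1)² + 5(k+1) + 3)] · 121·10/(7·4) → 605/14.
The series converges when 605/14 · |x − 5| < 1, giving R = 14/605.

R = 14/605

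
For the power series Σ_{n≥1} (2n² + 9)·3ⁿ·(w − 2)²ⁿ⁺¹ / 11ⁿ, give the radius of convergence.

R = √33/3

Ratio test: |a_{n+1}/a_n| = [(2(n+1)² + 9)/(2n² + 9)] · 3/11 → 3/11 as n → ∞.
Successive powers of (w − 2) differ by 2, so the series converges when |w − 2|² · 3/11 < 1, i.e. |w − 2| < √(11/3). So R = √33/3.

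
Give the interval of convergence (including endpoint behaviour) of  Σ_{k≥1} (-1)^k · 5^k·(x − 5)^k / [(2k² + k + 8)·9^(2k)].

By the ratio test, |a_{k+1}/a_k| = [(2k² + k + 8)/(2(k+1)² + (k+1) + 8)] · 5/81 → 5/81.
Convergence for |x − 5| · 5/81 < 1, i.e. |x − 5| < 81/5. So R = 81/5.
Endpoint x = 106/5: the series is dominated by a constant times Σ 1/k², which converges (p = 2 > 1).
At x = -56/5: absolute convergence follows by limit comparison with Σ 1/k².

[-56/5, 106/5]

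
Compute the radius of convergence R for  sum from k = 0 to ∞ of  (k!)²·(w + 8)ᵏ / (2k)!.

R = 4

Ratio test: |a_{k+1}/a_k| = (k+1)²/[(2k+1)·(2k+2)] → 1/4 as k → ∞.
Convergence for |w + 8| · 1/4 < 1, i.e. |w + 8| < 4. So R = 4.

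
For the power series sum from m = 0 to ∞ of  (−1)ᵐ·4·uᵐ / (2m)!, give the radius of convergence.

R = ∞

Ratio test: |a_{m+1}/a_m| = 4/4 · 1/[(2m+1)·(2m+2)] → 0 as m → ∞.
Since the limit is 0 < 1 for every u, the series converges on all of ℝ and R = ∞.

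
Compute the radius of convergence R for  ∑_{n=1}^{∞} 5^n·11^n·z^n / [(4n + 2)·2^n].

Ratio test: |a_{n+1}/a_n| = [(4n + 2)/(4(n+1) + 2)] · 5·11/2 → 55/2 as n → ∞.
Thus R = 1/(55/2) = 2/55.

R = 2/55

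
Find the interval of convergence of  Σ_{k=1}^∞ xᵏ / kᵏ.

(−∞, ∞)

Root test: |a_k|^(1/k) = 1/k → 0.
The limit is 0 for every x, so R = ∞.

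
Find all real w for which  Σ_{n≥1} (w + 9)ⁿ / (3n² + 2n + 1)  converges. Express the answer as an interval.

By the ratio test, |a_{n+1}/a_n| = (3n² + 2n + 1)/(3(n+1)² + 2(n+1) + 1) → 1.
Convergence for |w + 9| < 1, so R = 1.
Endpoint w = -8: the terms are on the order of 1/n², so the series converges absolutely by comparison with the p-series (p = 2 > 1).
Endpoint w = -10: absolute convergence follows by limit comparison with Σ 1/n².

[-10, -8]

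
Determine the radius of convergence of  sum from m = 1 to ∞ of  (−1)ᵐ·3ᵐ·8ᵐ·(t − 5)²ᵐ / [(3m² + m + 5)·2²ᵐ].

Apply the ratio test: |a_{m+1}| / |a_m| = [(3m² + m + 5)/(3(m+1)² + (m+1) + 5)] · 3·8/4, which tends to 6 as m → ∞.
Since the exponent of (t − 5) increases by 2 each term, convergence requires |t − 5|² < 1/6, hence R = √6/6.

R = √6/6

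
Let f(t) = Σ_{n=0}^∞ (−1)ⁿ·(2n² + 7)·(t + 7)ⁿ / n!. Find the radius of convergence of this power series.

R = ∞

By the ratio test, |a_{n+1}/a_n| = (2(n+1)² + 7)/(2n² + 7) · 1/(n+1) → 0.
The ratio tends to 0 regardless of t, hence R = ∞.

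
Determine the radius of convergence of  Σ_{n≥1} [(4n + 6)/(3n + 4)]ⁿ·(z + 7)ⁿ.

R = 3/4

Root test: |a_n|^(1/n) = (4n + 6)/(3n + 4) → 4/3.
Thus R = 1/(4/3) = 3/4.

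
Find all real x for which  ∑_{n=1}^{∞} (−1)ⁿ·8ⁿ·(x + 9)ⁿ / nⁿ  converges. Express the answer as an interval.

(−∞, ∞)

Root test: |a_n|^(1/n) = 8/n → 0.
Since the n-th root of |a_n| tends to 0, the series converges for all real x; R = ∞.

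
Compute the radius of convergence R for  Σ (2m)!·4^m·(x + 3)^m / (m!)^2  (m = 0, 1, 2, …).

By the ratio test, |a_{m+1}/a_m| = (2m+1)·(2m+2)/(m+1)² · 4 → 16.
Convergence for |x + 3| · 16 < 1, i.e. |x + 3| < 1/16. So R = 1/16.

R = 1/16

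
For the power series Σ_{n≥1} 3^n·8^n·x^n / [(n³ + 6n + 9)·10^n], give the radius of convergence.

Apply the ratio test: |a_{n+1}| / |a_n| = [(n³ + 6n + 9)/((n+1)³ + 6(n+1) + 9)] · 3·8/10, which tends to 12/5 as n → ∞.
Thus R = 1/(12/5) = 5/12.

R = 5/12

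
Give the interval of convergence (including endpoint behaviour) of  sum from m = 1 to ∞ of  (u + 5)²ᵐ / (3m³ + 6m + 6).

[-6, -4]

Ratio test: |a_{m+1}/a_m| = (3m³ + 6m + 6)/(3(m+1)³ + 6(m+1) + 6) → 1 as m → ∞.
Successive powers of (u + 5) differ by 2, so the series converges when |u + 5|² · 1 < 1, i.e. |u + 5| < √(1) = 1. So R = 1.
Check u = -4: absolute convergence follows by limit comparison with Σ 1/m³.
At u = -6: absolute convergence follows by limit comparison with Σ 1/m³.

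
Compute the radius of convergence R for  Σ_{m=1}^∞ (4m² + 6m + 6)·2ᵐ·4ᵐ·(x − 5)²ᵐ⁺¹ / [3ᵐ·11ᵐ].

R = √66/4

The ratio of consecutive coefficients is [(4(m+1)² + 6(m+1) + 6)/(4m² + 6m + 6)] · 2·4/(3·11) → 8/33.
Since the exponent of (x − 5) increases by 2 each term, convergence requires |x − 5|² < 33/8, hence R = √66/4.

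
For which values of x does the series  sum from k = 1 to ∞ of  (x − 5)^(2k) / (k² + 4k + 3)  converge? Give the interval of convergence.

[4, 6]

By the ratio test, |a_{k+1}/a_k| = (k² + 4k + 3)/((k+1)² + 4(k+1) + 3) → 1.
Successive powers of (x − 5) differ by 2, so the series converges when |x − 5|² · 1 < 1, i.e. |x − 5| < √(1) = 1. So R = 1.
When x = 6, absolute convergence follows by limit comparison with Σ 1/k².
At x = 4: the series is dominated by a constant times Σ 1/k², which converges (p = 2 > 1).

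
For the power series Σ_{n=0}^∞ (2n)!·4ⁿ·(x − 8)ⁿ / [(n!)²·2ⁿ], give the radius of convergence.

The ratio of consecutive coefficients is (2n+1)·(2n+2)/(n+1)² · 4/2 → 8.
Hence the series converges for |x − 8| < 1/(8) = 1/8, so the radius of convergence is 1/8.

R = 1/8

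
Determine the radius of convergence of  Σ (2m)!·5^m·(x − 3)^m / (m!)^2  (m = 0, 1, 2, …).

Apply the ratio test: |a_{m+1}| / |a_m| = (2m+1)·(2m+2)/(m+1)² · 5, which tends to 20 as m → ∞.
Convergence for |x − 3| · 20 < 1, i.e. |x − 3| < 1/20. So R = 1/20.

R = 1/20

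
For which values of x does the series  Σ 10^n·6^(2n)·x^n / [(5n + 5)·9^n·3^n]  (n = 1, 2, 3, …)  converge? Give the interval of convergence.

By the ratio test, |a_{n+1}/a_n| = [(5n + 5)/(5(n+1) + 5)] · 10·36/(9·3) → 40/3.
Thus R = 1/(40/3) = 3/40.
Endpoint x = 3/40: comparison with the harmonic series Σ 1/n shows the series diverges.
Check x = -3/40: convergence follows from the alternating series test (terms decrease monotonically to 0).

[-3/40, 3/40)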